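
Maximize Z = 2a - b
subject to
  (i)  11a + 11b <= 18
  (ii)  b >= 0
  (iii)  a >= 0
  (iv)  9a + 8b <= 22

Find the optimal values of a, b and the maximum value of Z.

a = 18/11, b = 0, maximum Z = 36/11

Extreme points and Z = 2a - b:
  (18/11, 0) → Z = 36/11
  (0, 18/11) → Z = -18/11
  (0, 0) → Z = 0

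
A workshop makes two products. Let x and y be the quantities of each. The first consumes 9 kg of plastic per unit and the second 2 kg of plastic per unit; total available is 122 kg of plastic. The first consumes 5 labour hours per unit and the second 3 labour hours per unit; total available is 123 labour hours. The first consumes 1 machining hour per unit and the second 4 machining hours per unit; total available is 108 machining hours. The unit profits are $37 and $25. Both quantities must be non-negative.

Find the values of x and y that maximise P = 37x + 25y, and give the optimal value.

At the optimal vertex, 9x + 2y = 122 and x + 4y = 108.
Solving simultaneously gives x = 8, y = 25.

x = 8, y = 25, maximum P = 921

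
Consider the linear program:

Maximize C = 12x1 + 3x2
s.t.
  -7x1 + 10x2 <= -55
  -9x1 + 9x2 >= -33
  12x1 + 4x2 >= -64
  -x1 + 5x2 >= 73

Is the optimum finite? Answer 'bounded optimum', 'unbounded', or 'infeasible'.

The boundaries -7x1 + 10x2 = -55 and -x1 + 5x2 = 73 meet at (201/5, 566/25), but that point violates -9x1 + 9x2 ≥ -33. Every candidate vertex is excluded by some other constraint, so the feasible region is empty.

infeasible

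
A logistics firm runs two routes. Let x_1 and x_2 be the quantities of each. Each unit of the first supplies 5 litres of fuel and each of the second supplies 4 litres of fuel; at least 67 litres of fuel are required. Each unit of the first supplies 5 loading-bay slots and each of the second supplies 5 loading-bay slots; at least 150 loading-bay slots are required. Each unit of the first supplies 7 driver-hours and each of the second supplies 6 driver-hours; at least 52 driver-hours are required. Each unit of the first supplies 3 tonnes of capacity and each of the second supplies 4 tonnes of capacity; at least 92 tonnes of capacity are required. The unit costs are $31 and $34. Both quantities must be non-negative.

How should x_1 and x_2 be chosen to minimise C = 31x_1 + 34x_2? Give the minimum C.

Vertices and C = 31x_1 + 34x_2:
  (0, 30) → C = 1020
  (92/3, 0) → C = 2852/3
  (28, 2) → C = 936
The feasible region is unbounded (it extends along (0, 1), (1, 0)), but C strictly increases along every unbounded feasible direction, so there is no improving ray and the minimum is attained at a vertex.

x_1 = 28, x_2 = 2, minimum C = 936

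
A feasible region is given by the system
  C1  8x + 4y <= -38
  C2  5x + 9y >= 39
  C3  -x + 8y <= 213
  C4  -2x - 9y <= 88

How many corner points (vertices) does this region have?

Pairwise boundary intersections that survive every other constraint:
  (-249/26, 251/26)
  (-17, 49/2)
  (-1605/49, 1104/49)

3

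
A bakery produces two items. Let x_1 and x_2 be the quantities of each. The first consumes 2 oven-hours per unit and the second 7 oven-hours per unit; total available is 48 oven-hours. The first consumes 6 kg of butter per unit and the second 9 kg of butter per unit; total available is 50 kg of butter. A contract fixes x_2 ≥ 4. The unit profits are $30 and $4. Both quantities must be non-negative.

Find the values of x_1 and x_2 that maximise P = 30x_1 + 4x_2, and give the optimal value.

x_1 = 7/3, x_2 = 4, maximum P = 86

Vertices and P = 30x_1 + 4x_2:
  (0, 50/9) → P = 200/9
  (0, 4) → P = 16
  (7/3, 4) → P = 86

The binding constraints are 6x_1 + 9x_2 = 50 and x_2 = 4.
Solving simultaneously gives x_1 = 7/3, x_2 = 4.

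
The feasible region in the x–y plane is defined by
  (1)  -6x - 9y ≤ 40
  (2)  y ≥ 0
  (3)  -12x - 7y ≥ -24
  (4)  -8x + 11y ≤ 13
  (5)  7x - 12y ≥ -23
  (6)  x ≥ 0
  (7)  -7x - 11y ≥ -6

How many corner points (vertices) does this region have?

Of the 21 pairwise boundary intersections, those satisfying every inequality are:
  (0, 0)
  (6/7, 0)
  (0, 6/11)

3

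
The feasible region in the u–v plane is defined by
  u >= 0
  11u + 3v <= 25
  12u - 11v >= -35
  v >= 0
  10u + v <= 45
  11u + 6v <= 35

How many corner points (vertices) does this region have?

Of the 15 pairwise boundary intersections, those satisfying every inequality are:
  (0, 35/11)
  (0, 0)
  (25/11, 0)
  (15/11, 10/3)
  (175/193, 805/193)

5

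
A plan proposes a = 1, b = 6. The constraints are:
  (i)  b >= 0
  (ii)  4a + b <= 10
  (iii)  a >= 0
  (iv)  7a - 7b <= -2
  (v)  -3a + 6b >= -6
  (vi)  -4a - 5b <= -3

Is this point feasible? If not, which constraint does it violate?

feasible

(i): 6 ≥ 0 ✓
(ii): 10 ≤ 10 ✓
(iii): 1 ≥ 0 ✓
(iv): -35 ≤ -2 ✓
(v): 33 ≥ -6 ✓
(vi): -34 ≤ -3 ✓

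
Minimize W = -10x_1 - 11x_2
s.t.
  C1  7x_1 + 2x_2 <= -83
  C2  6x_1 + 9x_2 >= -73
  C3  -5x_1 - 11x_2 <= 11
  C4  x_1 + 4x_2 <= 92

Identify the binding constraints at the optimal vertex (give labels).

Extreme points and W = -10x_1 - 11x_2:
  (-891/67, 338/67) → W = 5192/67
  (-258/13, 727/26) → W = -2837/26
  (-704/21, 299/21) → W = 3751/21
  (-224/3, 125/3) → W = 865/3

The minimum is at (-258/13, 727/26). Substituting into each constraint, equality holds for C1 and C4; the remaining constraints have slack.

C1 and C4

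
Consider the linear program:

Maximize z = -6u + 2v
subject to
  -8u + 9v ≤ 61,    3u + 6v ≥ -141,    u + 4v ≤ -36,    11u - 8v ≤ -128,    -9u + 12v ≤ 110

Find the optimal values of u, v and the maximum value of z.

u = -109/5, v = -63/5, maximum z = 528/5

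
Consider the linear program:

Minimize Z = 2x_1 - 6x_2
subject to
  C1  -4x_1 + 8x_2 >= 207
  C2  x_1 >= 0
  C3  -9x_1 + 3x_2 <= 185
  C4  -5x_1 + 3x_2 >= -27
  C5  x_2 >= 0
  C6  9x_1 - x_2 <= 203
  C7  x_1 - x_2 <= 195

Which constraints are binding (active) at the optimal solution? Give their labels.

C3 and C6

Corner points and Z = 2x_1 - 6x_2:
  (0, 207/8) → Z = -621/4
  (1831/68, 2675/68) → Z = -3097/17
  (0, 185/3) → Z = -370
  (397/9, 194) → Z = -9682/9

The minimum is at (397/9, 194). Substituting into each constraint, equality holds for C3 and C6; the remaining constraints have slack.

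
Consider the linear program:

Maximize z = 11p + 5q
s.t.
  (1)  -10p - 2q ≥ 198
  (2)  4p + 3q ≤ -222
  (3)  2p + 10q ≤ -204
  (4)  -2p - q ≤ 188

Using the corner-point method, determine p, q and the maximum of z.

Corner points and z = 11p + 5q:
  (-75/11, -714/11) → z = -4395/11
  (89/3, -742/3) → z = -2731/3
  (-804/17, -186/17) → z = -9774/17
  (-838/9, -16/9) → z = -9298/9

At the optimal vertex, -10p - 2q = 198 and 4p + 3q = -222.
Solving simultaneously gives p = -75/11, q = -714/11.

p = -75/11, q = -714/11, maximum z = -4395/11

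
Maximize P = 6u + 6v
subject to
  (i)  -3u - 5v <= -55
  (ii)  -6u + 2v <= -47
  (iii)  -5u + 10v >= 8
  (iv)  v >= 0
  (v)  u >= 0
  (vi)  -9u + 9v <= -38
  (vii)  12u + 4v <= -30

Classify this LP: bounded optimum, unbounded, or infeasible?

The boundaries -5u + 10v = 8 and -9u + 9v = -38 meet at (452/45, 262/45), but that point violates 12u + 4v ≤ -30. Every candidate vertex is excluded by some other constraint, so the feasible region is empty.

infeasible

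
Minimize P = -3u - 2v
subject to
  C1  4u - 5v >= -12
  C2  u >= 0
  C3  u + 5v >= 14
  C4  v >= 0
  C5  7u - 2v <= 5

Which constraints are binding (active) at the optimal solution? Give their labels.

Vertices and P = -3u - 2v:
  (2/5, 68/25) → P = -166/25
  (49/27, 104/27) → P = -355/27
  (53/37, 93/37) → P = -345/37

The minimum is at (49/27, 104/27). Substituting into each constraint, equality holds for C1 and C5; the remaining constraints have slack.

C1 and C5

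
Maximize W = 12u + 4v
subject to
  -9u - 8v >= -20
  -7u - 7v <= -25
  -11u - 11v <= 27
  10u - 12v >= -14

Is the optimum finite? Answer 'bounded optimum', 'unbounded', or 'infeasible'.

The boundaries -9u - 8v = -20 and -7u - 7v = -25 meet at (-60/7, 85/7), but that point violates 10u - 12v ≥ -14. Every candidate vertex is excluded by some other constraint, so the feasible region is empty.

infeasible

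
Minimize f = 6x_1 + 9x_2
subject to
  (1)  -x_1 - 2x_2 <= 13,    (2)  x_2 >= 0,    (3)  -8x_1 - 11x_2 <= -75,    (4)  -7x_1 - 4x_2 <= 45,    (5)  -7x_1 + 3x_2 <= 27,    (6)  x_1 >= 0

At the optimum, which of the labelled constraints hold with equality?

(2) and (3)

Extreme points and f = 6x_1 + 9x_2:
  (75/8, 0) → f = 225/4
  (0, 75/11) → f = 675/11
  (0, 9) → f = 81
The feasible region is unbounded (it extends along (3, 7), (1, 0)), but f strictly increases along every unbounded feasible direction, so there is no improving ray and the minimum is attained at a vertex.

The minimum is at (75/8, 0). Substituting into each constraint, equality holds for (2) and (3); the remaining constraints have slack.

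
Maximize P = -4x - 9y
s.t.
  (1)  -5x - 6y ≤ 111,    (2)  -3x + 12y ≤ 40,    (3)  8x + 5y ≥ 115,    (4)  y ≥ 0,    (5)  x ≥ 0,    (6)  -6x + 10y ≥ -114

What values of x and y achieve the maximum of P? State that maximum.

x = 115/8, y = 0, maximum P = -115/2

Extreme points and P = -4x - 9y:
  (1180/111, 665/111) → P = -10705/111
  (884/21, 97/7) → P = -6155/21
  (115/8, 0) → P = -115/2
  (19, 0) → P = -76

The binding constraints are 8x + 5y = 115 and y = 0.
Solving simultaneously gives x = 115/8, y = 0.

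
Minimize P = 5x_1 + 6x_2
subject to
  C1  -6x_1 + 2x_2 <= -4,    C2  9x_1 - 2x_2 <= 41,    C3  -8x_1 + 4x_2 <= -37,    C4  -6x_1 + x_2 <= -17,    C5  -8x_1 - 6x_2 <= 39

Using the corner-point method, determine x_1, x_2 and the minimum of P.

Extreme points and P = 5x_1 + 6x_2:
  (9/2, -1/4) → P = 21
  (12/5, -97/10) → P = -231/5
  (31/16, -43/8) → P = -361/16
  (63/44, -185/22) → P = -1905/44

At the optimal vertex, 9x_1 - 2x_2 = 41 and -8x_1 - 6x_2 = 39.
Solving simultaneously gives x_1 = 12/5, x_2 = -97/10.

x_1 = 12/5, x_2 = -97/10, minimum P = -231/5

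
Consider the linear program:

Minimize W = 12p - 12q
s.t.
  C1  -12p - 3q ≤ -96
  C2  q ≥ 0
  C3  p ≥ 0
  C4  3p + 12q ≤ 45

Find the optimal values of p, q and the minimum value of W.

Corner points and W = 12p - 12q:
  (8, 0) → W = 96
  (113/15, 28/15) → W = 68
  (15, 0) → W = 180

p = 113/15, q = 28/15, minimum W = 68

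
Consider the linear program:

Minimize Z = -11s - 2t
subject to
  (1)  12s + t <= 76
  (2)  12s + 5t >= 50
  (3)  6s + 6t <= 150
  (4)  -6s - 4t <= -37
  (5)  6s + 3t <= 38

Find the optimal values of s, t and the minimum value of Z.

s = 19/3, t = 0, minimum Z = -209/3

Vertices and Z = -11s - 2t:
  (89/14, -2/7) → Z = -971/14
  (19/3, 0) → Z = -209/3
  (5/6, 8) → Z = -151/6
  (-20/3, 26) → Z = 64/3

At the optimal vertex, 12s + t = 76 and 6s + 3t = 38.
Solving simultaneously gives s = 19/3, t = 0.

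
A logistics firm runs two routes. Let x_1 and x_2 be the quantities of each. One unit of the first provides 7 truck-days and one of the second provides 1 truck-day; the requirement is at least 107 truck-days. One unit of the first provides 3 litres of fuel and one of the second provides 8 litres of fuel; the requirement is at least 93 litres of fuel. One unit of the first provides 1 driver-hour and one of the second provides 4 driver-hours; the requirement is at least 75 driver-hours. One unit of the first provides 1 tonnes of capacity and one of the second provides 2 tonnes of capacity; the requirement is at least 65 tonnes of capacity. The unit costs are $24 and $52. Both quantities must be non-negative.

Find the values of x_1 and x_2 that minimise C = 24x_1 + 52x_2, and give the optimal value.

x_1 = 55, x_2 = 5, minimum C = 1580

The feasible region is unbounded (it extends along (0, 1), (1, 0)), but C strictly increases along every unbounded feasible direction, so there is no improving ray and the minimum is attained at a vertex.

At the optimal vertex, x_1 + 4x_2 = 75 and x_1 + 2x_2 = 65.
Solving simultaneously gives x_1 = 55, x_2 = 5.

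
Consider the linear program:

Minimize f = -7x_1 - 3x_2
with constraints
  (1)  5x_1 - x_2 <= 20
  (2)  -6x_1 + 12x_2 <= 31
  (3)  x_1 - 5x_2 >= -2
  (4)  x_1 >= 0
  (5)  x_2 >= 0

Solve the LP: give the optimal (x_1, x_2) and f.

x_1 = 17/4, x_2 = 5/4, minimum f = -67/2

Vertices and f = -7x_1 - 3x_2:
  (17/4, 5/4) → f = -67/2
  (4, 0) → f = -28
  (0, 2/5) → f = -6/5
  (0, 0) → f = 0

The binding constraints are 5x_1 - x_2 = 20 and x_1 - 5x_2 = -2.
Solving simultaneously gives x_1 = 17/4, x_2 = 5/4.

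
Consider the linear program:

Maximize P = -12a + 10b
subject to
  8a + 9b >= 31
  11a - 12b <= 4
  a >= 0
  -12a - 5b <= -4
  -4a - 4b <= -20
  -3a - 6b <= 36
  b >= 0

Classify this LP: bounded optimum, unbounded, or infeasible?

unbounded

From the feasible point (64/23, 51/23), moving in the direction (0, 1) keeps every constraint satisfied while P increases without bound.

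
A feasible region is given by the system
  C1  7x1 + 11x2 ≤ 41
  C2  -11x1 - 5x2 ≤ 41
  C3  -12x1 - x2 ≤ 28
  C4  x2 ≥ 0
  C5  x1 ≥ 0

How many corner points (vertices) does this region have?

3

Of the 10 pairwise boundary intersections, those satisfying every inequality are:
  (41/7, 0)
  (0, 41/11)
  (0, 0)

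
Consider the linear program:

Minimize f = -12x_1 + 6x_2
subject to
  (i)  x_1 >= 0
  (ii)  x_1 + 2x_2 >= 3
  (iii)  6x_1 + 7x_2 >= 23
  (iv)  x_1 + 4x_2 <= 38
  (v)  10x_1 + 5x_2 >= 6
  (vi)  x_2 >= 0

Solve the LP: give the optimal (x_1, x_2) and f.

x_1 = 38, x_2 = 0, minimum f = -456

The binding constraints are x_1 + 4x_2 = 38 and x_2 = 0.
Solving simultaneously gives x_1 = 38, x_2 = 0.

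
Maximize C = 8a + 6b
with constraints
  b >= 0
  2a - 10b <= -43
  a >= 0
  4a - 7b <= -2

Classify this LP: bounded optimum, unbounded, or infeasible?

From the feasible point (0, 43/10), moving in the direction (0, 1) keeps every constraint satisfied while C increases without bound.

unbounded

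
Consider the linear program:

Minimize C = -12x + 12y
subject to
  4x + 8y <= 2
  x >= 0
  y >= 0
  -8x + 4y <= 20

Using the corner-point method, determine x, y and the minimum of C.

x = 1/2, y = 0, minimum C = -6

Corner points and C = -12x + 12y:
  (0, 1/4) → C = 3
  (1/2, 0) → C = -6
  (0, 0) → C = 0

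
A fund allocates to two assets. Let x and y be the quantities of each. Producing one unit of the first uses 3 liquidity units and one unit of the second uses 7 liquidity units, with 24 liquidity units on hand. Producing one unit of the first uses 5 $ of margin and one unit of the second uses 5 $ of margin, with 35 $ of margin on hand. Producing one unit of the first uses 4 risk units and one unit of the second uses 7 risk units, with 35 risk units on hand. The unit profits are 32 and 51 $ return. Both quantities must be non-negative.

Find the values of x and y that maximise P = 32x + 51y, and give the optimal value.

Extreme points and P = 32x + 51y:
  (0, 0) → P = 0
  (0, 24/7) → P = 1224/7
  (7, 0) → P = 224
  (25/4, 3/4) → P = 953/4

The optimum lies where 3x + 7y = 24 and 5x + 5y = 35.
Solving simultaneously gives x = 25/4, y = 3/4.

x = 25/4, y = 3/4, maximum P = 953/4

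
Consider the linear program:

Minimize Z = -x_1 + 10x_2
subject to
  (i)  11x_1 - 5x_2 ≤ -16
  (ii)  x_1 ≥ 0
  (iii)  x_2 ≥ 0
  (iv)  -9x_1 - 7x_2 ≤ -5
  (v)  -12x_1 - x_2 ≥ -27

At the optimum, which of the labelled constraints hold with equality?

Vertices and Z = -x_1 + 10x_2:
  (0, 16/5) → Z = 32
  (119/71, 489/71) → Z = 4771/71
  (0, 27) → Z = 270

The minimum is at (0, 16/5). Substituting into each constraint, equality holds for (i) and (ii); the remaining constraints have slack.

(i) and (ii)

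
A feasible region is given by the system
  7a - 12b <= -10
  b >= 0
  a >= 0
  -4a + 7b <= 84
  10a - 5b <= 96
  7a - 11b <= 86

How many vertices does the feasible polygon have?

Of the 15 pairwise boundary intersections, those satisfying every inequality are:
  (0, 5/6)
  (1202/85, 772/85)
  (0, 12)
  (546/25, 612/25)

4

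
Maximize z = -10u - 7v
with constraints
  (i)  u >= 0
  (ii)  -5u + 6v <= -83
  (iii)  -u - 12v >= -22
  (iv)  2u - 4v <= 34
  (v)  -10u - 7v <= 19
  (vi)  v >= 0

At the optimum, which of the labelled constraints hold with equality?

(ii) and (vi)

Feasible corners and z = -10u - 7v:
  (188/11, 9/22) → z = -3823/22
  (83/5, 0) → z = -166
  (124/7, 5/14) → z = -2515/14
  (17, 0) → z = -170

The maximum is at (83/5, 0). Substituting into each constraint, equality holds for (ii) and (vi); the remaining constraints have slack.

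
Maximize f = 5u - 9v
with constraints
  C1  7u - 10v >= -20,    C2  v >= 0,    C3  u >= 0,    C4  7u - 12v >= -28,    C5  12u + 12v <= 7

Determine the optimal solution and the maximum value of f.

u = 7/12, v = 0, maximum f = 35/12

Corner points and f = 5u - 9v:
  (0, 0) → f = 0
  (7/12, 0) → f = 35/12
  (0, 7/12) → f = -21/4

At the optimal vertex, v = 0 and 12u + 12v = 7.
Solving simultaneously gives u = 7/12, v = 0.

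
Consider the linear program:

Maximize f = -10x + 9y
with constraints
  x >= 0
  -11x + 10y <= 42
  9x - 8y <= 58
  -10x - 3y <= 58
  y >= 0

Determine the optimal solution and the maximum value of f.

x = 0, y = 21/5, maximum f = 189/5

Feasible corners and f = -10x + 9y:
  (0, 21/5) → f = 189/5
  (0, 0) → f = 0
  (458, 508) → f = -8
  (58/9, 0) → f = -580/9

At the optimal vertex, x = 0 and -11x + 10y = 42.
Solving simultaneously gives x = 0, y = 21/5.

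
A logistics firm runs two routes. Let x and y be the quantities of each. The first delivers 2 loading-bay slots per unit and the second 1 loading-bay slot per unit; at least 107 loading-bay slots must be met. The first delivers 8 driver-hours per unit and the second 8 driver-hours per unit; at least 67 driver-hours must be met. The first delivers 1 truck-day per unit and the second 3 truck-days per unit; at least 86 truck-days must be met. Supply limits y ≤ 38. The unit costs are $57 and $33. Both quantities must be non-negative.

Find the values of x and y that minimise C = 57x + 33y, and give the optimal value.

Feasible corners and C = 57x + 33y:
  (86, 0) → C = 4902
  (47, 13) → C = 3108
  (69/2, 38) → C = 6441/2
The feasible region is unbounded (it extends along (1, 0)), but C strictly increases along every unbounded feasible direction, so there is no improving ray and the minimum is attained at a vertex.

The binding constraints are 2x + y = 107 and x + 3y = 86.
Solving simultaneously gives x = 47, y = 13.

x = 47, y = 13, minimum C = 3108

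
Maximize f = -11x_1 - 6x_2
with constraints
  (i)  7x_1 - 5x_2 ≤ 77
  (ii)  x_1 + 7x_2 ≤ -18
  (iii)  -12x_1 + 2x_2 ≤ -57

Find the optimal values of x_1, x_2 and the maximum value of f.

x_1 = 131/46, x_2 = -525/46, maximum f = 1709/46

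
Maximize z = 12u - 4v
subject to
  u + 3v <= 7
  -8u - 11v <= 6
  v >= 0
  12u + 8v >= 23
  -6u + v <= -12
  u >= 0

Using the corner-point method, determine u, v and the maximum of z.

u = 7, v = 0, maximum z = 84

Extreme points and z = 12u - 4v:
  (7, 0) → z = 84
  (43/19, 30/19) → z = 396/19
  (2, 0) → z = 24

The binding constraints are u + 3v = 7 and v = 0.
Solving simultaneously gives u = 7, v = 0.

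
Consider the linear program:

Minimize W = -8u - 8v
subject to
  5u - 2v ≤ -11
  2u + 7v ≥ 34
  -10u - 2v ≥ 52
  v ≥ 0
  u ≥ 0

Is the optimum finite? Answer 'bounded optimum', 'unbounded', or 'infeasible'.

infeasible

The boundaries 5u - 2v = -11 and u = 0 meet at (0, 11/2), but that point violates -10u - 2v ≥ 52. Every candidate vertex is excluded by some other constraint, so the feasible region is empty.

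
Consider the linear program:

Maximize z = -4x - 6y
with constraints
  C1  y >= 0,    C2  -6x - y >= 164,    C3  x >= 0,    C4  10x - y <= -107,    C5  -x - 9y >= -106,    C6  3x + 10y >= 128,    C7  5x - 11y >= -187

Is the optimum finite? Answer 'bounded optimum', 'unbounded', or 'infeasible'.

The boundaries 3x + 10y = 128 and 5x - 11y = -187 meet at (-462/83, 1201/83), but that point violates -6x - y ≥ 164. Every candidate vertex is excluded by some other constraint, so the feasible region is empty.

infeasible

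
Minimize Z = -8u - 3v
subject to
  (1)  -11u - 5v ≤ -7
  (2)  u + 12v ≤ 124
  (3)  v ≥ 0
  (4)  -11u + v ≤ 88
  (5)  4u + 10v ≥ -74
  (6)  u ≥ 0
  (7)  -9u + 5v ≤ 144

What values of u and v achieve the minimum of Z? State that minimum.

u = 124, v = 0, minimum Z = -992

Vertices and Z = -8u - 3v:
  (7/11, 0) → Z = -56/11
  (0, 7/5) → Z = -21/5
  (124, 0) → Z = -992
  (0, 31/3) → Z = -31

The binding constraints are u + 12v = 124 and v = 0.
Solving simultaneously gives u = 124, v = 0.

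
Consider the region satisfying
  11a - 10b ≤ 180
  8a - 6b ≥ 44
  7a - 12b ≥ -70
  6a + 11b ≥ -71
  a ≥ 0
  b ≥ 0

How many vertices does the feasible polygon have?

4

Intersecting each pair of boundary lines and keeping only the points that satisfy every inequality leaves:
  (1430/31, 1015/31)
  (180/11, 0)
  (158/9, 434/27)
  (11/2, 0)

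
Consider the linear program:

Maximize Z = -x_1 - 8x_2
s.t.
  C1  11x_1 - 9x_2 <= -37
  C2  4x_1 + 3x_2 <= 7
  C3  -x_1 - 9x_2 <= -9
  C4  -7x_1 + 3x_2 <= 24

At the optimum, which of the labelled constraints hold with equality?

C3 and C4

Corner points and Z = -x_1 - 8x_2:
  (-16/23, 75/23) → Z = -584/23
  (-7/3, 34/27) → Z = -209/27
  (-17/11, 145/33) → Z = -1109/33
  (-63/22, 29/22) → Z = -169/22

The maximum is at (-63/22, 29/22). Substituting into each constraint, equality holds for C3 and C4; the remaining constraints have slack.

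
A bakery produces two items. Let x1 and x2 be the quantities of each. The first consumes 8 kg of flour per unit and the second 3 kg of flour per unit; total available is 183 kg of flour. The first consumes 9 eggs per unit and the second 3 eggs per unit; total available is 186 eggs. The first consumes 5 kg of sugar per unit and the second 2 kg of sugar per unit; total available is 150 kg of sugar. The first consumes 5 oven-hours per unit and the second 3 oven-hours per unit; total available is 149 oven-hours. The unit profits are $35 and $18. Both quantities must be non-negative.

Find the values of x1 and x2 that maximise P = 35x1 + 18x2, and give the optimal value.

x1 = 37/4, x2 = 137/4, maximum P = 3761/4

The optimum lies where 9x1 + 3x2 = 186 and 5x1 + 3x2 = 149.
Solving simultaneously gives x1 = 37/4, x2 = 137/4.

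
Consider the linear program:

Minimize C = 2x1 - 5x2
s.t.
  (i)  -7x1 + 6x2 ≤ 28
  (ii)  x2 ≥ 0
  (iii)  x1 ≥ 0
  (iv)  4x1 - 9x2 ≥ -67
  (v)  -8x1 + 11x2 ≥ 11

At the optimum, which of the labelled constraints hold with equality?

Feasible corners and C = 2x1 - 5x2:
  (0, 14/3) → C = -70/3
  (50/13, 119/13) → C = -495/13
  (0, 1) → C = -5
  (319/14, 123/7) → C = -296/7

The minimum is at (319/14, 123/7). Substituting into each constraint, equality holds for (iv) and (v); the remaining constraints have slack.

(iv) and (v)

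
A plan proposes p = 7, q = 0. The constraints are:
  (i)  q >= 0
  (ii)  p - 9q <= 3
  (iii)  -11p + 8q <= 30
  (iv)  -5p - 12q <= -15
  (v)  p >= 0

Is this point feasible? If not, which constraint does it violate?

not feasible — violates (ii)

Constraint (ii): p - 9q = 7, which is not ≤ 3. All other constraints are satisfied.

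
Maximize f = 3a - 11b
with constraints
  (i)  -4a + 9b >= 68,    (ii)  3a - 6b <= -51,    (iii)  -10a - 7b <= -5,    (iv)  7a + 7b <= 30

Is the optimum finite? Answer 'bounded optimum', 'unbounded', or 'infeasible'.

bounded optimum

Vertices and f = 3a - 11b:
  (-109/27, 175/27) → f = -2252/27
  (-59/21, 149/21) → f = -1816/21
  (-25/3, 265/21) → f = -3440/21
The feasible region has finitely many vertices and no improving ray; the maximum is -2252/27 at (-109/27, 175/27).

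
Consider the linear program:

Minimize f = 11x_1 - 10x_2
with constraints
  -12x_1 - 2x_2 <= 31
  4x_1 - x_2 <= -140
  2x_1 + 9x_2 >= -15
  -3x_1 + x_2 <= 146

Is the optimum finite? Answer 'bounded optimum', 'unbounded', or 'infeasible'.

bounded optimum

Vertices and f = 11x_1 - 10x_2:
  (-311/20, 389/5) → f = -18981/20
  (-323/18, 553/6) → f = -20143/18
  (6, 164) → f = -1574
The feasible region has finitely many vertices and no improving ray; the minimum is -1574 at (6, 164).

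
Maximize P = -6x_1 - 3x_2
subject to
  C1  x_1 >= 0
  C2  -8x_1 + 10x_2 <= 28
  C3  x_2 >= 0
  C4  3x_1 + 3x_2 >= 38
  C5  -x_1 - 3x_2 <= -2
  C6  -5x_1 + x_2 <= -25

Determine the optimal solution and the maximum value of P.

The feasible region is unbounded (it extends along (5, 4), (1, 0)), but P strictly decreases along every unbounded feasible direction, so there is no improving ray and the maximum is attained at a vertex.

The binding constraints are 3x_1 + 3x_2 = 38 and -5x_1 + x_2 = -25.
Solving simultaneously gives x_1 = 113/18, x_2 = 115/18.

x_1 = 113/18, x_2 = 115/18, maximum P = -341/6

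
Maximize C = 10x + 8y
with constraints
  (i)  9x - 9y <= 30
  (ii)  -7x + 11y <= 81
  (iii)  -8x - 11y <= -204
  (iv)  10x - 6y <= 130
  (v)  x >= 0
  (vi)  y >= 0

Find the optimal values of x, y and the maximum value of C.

x = 479/17, y = 430/17, maximum C = 8230/17

The binding constraints are -7x + 11y = 81 and 10x - 6y = 130.
Solving simultaneously gives x = 479/17, y = 430/17.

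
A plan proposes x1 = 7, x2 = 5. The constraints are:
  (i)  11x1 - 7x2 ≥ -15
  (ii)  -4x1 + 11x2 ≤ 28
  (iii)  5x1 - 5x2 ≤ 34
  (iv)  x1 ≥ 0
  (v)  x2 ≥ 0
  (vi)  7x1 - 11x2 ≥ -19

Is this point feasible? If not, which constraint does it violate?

feasible

(i): 42 ≥ -15 ✓
(ii): 27 ≤ 28 ✓
(iii): 10 ≤ 34 ✓
(iv): 7 ≥ 0 ✓
(v): 5 ≥ 0 ✓
(vi): -6 ≥ -19 ✓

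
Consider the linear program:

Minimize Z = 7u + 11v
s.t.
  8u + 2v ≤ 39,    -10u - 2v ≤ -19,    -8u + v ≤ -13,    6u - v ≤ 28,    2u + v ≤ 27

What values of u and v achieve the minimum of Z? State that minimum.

Extreme points and Z = 7u + 11v:
  (65/24, 26/3) → Z = 2743/24
  (19/4, 1/2) → Z = 155/4
  (45/26, 11/13) → Z = 557/26
  (75/22, -83/11) → Z = -1301/22

u = 75/22, v = -83/11, minimum Z = -1301/22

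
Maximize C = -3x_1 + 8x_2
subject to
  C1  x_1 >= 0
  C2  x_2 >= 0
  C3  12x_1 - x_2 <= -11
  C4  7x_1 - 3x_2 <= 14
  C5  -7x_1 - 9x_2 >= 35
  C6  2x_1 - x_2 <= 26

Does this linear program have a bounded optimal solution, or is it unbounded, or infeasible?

infeasible

The boundaries x_1 = 0 and 12x_1 - x_2 = -11 meet at (0, 11), but that point violates -7x_1 - 9x_2 ≥ 35. Every candidate vertex is excluded by some other constraint, so the feasible region is empty.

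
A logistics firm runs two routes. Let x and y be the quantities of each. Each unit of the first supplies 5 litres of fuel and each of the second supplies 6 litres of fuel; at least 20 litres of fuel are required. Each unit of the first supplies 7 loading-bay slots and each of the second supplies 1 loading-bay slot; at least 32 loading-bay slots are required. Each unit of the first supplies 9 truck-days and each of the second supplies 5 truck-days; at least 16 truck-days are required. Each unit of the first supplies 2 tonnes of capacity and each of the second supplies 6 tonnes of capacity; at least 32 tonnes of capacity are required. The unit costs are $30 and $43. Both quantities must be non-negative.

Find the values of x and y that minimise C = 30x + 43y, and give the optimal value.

x = 4, y = 4, minimum C = 292

Vertices and C = 30x + 43y:
  (0, 32) → C = 1376
  (16, 0) → C = 480
  (4, 4) → C = 292
The feasible region is unbounded (it extends along (0, 1), (1, 0)), but C strictly increases along every unbounded feasible direction, so there is no improving ray and the minimum is attained at a vertex.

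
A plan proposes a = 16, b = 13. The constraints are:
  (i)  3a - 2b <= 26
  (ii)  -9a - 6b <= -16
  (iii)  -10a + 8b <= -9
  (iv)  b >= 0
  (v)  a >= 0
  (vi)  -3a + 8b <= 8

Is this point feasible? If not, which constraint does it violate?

Constraint (vi): -3a + 8b = 56, which is not ≤ 8. All other constraints are satisfied.

not feasible — violates (vi)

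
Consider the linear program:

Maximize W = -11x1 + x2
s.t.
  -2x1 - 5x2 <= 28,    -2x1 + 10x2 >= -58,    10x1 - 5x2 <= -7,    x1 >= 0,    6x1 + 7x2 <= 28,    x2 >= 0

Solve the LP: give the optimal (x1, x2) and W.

Corner points and W = -11x1 + x2:
  (0, 7/5) → W = 7/5
  (91/100, 161/50) → W = -679/100
  (0, 4) → W = 4

x1 = 0, x2 = 4, maximum W = 4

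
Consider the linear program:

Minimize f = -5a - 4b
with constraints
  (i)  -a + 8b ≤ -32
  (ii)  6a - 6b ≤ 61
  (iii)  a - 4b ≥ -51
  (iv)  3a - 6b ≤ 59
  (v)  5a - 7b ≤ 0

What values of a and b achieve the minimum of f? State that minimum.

The feasible region is unbounded (it extends along (-4, -1), (-2, -1)), but f strictly increases along every unbounded feasible direction, so there is no improving ray and the minimum is attained at a vertex.

a = -224/33, b = -160/33, minimum f = 160/3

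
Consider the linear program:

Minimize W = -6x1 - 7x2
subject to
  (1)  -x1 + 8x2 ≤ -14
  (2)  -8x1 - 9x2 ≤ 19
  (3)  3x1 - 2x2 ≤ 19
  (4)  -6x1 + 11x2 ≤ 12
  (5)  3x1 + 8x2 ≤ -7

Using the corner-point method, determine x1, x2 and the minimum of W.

Extreme points and W = -6x1 - 7x2:
  (-26/73, -131/73) → W = 1073/73
  (7/4, -49/32) → W = 7/32
  (133/43, -209/43) → W = 665/43
  (23/5, -13/5) → W = -47/5

The optimum lies where 3x1 - 2x2 = 19 and 3x1 + 8x2 = -7.
Solving simultaneously gives x1 = 23/5, x2 = -13/5.

x1 = 23/5, x2 = -13/5, minimum W = -47/5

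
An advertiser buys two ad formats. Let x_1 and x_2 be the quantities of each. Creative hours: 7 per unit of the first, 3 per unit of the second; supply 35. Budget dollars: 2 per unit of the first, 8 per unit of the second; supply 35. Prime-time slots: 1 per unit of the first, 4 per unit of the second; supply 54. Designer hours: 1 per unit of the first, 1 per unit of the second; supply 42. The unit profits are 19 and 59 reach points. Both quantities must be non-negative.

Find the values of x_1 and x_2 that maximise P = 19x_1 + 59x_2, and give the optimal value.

At the optimal vertex, 7x_1 + 3x_2 = 35 and 2x_1 + 8x_2 = 35.
Solving simultaneously gives x_1 = 7/2, x_2 = 7/2.

x_1 = 7/2, x_2 = 7/2, maximum P = 273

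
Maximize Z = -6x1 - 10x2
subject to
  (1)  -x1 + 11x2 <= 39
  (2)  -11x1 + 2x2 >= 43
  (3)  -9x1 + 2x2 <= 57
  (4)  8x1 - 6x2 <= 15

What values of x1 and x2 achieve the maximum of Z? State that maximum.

x1 = -186/19, x2 = -591/38, maximum Z = 4071/19

Extreme points and Z = -6x1 - 10x2:
  (-395/119, 386/119) → Z = -1490/119
  (-549/97, 294/97) → Z = 354/97
  (-144/25, -509/50) → Z = 3409/25
  (-186/19, -591/38) → Z = 4071/19

The optimum lies where -9x1 + 2x2 = 57 and 8x1 - 6x2 = 15.
Solving simultaneously gives x1 = -186/19, x2 = -591/38.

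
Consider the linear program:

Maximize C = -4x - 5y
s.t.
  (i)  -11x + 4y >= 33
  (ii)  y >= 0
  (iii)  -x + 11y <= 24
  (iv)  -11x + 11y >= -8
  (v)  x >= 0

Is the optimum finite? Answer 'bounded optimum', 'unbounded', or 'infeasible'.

infeasible

The boundaries -11x + 4y = 33 and y = 0 meet at (-3, 0), but that point violates x ≥ 0. Every candidate vertex is excluded by some other constraint, so the feasible region is empty.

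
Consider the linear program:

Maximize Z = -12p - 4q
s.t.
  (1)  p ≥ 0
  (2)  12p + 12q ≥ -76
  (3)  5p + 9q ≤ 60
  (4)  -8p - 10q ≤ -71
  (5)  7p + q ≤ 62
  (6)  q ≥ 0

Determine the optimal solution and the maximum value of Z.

p = 39/22, q = 125/22, maximum Z = -44

Extreme points and Z = -12p - 4q:
  (39/22, 125/22) → Z = -44
  (249/29, 55/29) → Z = -3208/29
  (549/62, 1/62) → Z = -3296/31

The optimum lies where 5p + 9q = 60 and -8p - 10q = -71.
Solving simultaneously gives p = 39/22, q = 125/22.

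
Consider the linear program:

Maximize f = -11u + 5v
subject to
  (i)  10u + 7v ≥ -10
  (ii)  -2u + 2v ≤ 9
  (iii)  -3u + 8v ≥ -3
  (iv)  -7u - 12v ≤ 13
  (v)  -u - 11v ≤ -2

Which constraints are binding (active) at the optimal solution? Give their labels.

(i) and (ii)

Corner points and f = -11u + 5v:
  (-83/34, 35/17) → f = 1263/34
  (-124/103, 30/103) → f = 1514/103
  (49/41, 3/41) → f = -524/41
The feasible region is unbounded (it extends along (8, 3), (1, 1)), but f strictly decreases along every unbounded feasible direction, so there is no improving ray and the maximum is attained at a vertex.

The maximum is at (-83/34, 35/17). Substituting into each constraint, equality holds for (i) and (ii); the remaining constraints have slack.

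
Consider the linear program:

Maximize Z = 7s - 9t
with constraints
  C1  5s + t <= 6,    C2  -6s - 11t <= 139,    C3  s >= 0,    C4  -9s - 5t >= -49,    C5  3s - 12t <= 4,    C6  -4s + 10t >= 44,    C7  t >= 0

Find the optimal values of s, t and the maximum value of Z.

Vertices and Z = 7s - 9t:
  (0, 6) → Z = -54
  (8/27, 122/27) → Z = -1042/27
  (0, 22/5) → Z = -198/5

The optimum lies where 5s + t = 6 and -4s + 10t = 44.
Solving simultaneously gives s = 8/27, t = 122/27.

s = 8/27, t = 122/27, maximum Z = -1042/27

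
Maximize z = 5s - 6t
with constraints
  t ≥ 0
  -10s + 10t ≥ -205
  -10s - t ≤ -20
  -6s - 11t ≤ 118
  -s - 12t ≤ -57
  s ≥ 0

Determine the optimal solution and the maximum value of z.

Corner points and z = 5s - 6t:
  (303/13, 73/26) → z = 1296/13
  (183/119, 550/119) → z = -2385/119
  (0, 20) → z = -120
The feasible region is unbounded (it extends along (0, 1), (1, 1)), but z strictly decreases along every unbounded feasible direction, so there is no improving ray and the maximum is attained at a vertex.

s = 303/13, t = 73/26, maximum z = 1296/13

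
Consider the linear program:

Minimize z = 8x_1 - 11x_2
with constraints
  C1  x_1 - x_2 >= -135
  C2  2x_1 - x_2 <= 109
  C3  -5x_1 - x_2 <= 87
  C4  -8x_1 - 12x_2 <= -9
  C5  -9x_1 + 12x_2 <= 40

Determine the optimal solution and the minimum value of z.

x_1 = 1348/15, x_2 = 1061/15, minimum z = -887/15

Feasible corners and z = 8x_1 - 11x_2:
  (1317/32, -427/16) → z = 9965/16
  (1348/15, 1061/15) → z = -887/15
  (-31/17, 401/204) → z = -7387/204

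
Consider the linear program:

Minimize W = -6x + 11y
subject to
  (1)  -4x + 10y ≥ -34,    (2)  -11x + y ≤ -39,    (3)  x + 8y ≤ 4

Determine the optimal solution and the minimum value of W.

Feasible corners and W = -6x + 11y:
  (178/53, -109/53) → W = -2267/53
  (52/7, -3/7) → W = -345/7
  (316/89, 5/89) → W = -1841/89

x = 52/7, y = -3/7, minimum W = -345/7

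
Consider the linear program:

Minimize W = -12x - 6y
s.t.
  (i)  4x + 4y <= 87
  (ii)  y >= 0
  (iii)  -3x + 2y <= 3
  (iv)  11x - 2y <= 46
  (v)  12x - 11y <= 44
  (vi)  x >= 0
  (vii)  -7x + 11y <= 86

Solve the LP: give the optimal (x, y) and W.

Extreme points and W = -12x - 6y:
  (11/3, 0) → W = -44
  (0, 0) → W = 0
  (49/8, 171/16) → W = -1101/8
  (0, 3/2) → W = -9
  (418/97, 68/97) → W = -5424/97

At the optimal vertex, -3x + 2y = 3 and 11x - 2y = 46.
Solving simultaneously gives x = 49/8, y = 171/16.

x = 49/8, y = 171/16, minimum W = -1101/8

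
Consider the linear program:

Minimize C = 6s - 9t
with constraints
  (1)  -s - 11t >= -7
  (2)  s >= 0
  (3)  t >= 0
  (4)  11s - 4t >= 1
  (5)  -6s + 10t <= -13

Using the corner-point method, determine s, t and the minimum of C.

Vertices and C = 6s - 9t:
  (7, 0) → C = 42
  (213/76, 29/76) → C = 1017/76
  (13/6, 0) → C = 13

s = 13/6, t = 0, minimum C = 13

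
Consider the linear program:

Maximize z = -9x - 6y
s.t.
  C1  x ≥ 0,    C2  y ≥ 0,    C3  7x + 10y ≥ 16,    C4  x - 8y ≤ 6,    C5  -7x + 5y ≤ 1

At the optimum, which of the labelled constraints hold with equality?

Feasible corners and z = -9x - 6y:
  (16/7, 0) → z = -144/7
  (6, 0) → z = -54
  (2/3, 17/15) → z = -64/5
The feasible region is unbounded (it extends along (8, 1), (5, 7)), but z strictly decreases along every unbounded feasible direction, so there is no improving ray and the maximum is attained at a vertex.

The maximum is at (2/3, 17/15). Substituting into each constraint, equality holds for C3 and C5; the remaining constraints have slack.

C3 and C5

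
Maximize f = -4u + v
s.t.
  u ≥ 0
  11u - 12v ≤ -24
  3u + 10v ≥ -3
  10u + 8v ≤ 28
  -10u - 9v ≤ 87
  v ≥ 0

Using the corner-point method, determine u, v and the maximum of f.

Corner points and f = -4u + v:
  (0, 2) → f = 2
  (0, 7/2) → f = 7/2
  (9/13, 137/52) → f = -7/52

At the optimal vertex, u = 0 and 10u + 8v = 28.
Solving simultaneously gives u = 0, v = 7/2.

u = 0, v = 7/2, maximum f = 7/2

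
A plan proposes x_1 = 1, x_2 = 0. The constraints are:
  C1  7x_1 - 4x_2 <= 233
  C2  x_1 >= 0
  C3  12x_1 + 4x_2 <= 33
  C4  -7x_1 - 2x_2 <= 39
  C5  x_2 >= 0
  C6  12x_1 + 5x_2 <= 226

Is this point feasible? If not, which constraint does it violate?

feasible

C1: 7 ≤ 233 ✓
C2: 1 ≥ 0 ✓
C3: 12 ≤ 33 ✓
C4: -7 ≤ 39 ✓
C5: 0 ≥ 0 ✓
C6: 12 ≤ 226 ✓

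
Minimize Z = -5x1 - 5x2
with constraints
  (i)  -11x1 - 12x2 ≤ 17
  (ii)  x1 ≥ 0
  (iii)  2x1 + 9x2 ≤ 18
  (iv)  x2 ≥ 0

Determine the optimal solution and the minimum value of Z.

x1 = 9, x2 = 0, minimum Z = -45

Vertices and Z = -5x1 - 5x2:
  (0, 2) → Z = -10
  (0, 0) → Z = 0
  (9, 0) → Z = -45

At the optimal vertex, 2x1 + 9x2 = 18 and x2 = 0.
Solving simultaneously gives x1 = 9, x2 = 0.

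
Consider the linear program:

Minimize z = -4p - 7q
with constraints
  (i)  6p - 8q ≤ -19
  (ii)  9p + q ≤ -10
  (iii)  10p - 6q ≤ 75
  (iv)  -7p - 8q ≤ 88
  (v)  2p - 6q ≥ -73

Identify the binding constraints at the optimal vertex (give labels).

(ii) and (v)

Feasible corners and z = -4p - 7q:
  (-33/26, 37/26) → z = -127/26
  (-107/13, -395/104) → z = 6189/104
  (-19/8, 91/8) → z = -561/8
  (-556/29, 335/58) → z = 2103/58

The minimum is at (-19/8, 91/8). Substituting into each constraint, equality holds for (ii) and (v); the remaining constraints have slack.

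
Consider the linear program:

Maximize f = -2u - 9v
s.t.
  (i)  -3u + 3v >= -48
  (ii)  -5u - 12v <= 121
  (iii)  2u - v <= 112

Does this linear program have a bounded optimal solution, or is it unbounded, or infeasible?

bounded optimum

Extreme points and f = -2u - 9v:
  (71/17, -201/17) → f = 1667/17
  (96, 80) → f = -912
The feasible region has finitely many vertices and no improving ray; the maximum is 1667/17 at (71/17, -201/17).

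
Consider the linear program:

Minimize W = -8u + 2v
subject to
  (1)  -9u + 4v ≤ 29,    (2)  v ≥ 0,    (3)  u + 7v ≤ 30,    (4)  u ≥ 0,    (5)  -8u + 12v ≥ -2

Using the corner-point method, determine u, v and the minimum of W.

u = 11/2, v = 7/2, minimum W = -37

Feasible corners and W = -8u + 2v:
  (0, 0) → W = 0
  (1/4, 0) → W = -2
  (0, 30/7) → W = 60/7
  (11/2, 7/2) → W = -37

The optimum lies where u + 7v = 30 and -8u + 12v = -2.
Solving simultaneously gives u = 11/2, v = 7/2.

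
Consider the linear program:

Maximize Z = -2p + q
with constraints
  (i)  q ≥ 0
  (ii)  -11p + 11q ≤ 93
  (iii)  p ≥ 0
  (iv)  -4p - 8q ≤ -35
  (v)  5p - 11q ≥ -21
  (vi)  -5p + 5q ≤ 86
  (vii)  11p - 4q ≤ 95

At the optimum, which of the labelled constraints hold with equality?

(iv) and (v)

Extreme points and Z = -2p + q:
  (31/12, 37/12) → Z = -25/12
  (225/26, 5/104) → Z = -1795/104
  (1129/101, 706/101) → Z = -1552/101

The maximum is at (31/12, 37/12). Substituting into each constraint, equality holds for (iv) and (v); the remaining constraints have slack.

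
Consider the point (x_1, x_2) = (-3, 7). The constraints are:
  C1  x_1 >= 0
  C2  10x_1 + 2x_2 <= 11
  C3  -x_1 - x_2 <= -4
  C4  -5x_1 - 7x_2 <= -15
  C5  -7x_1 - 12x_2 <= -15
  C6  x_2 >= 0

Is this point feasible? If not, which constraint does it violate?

Constraint C1: x_1 = -3, which is not ≥ 0. All other constraints are satisfied.

not feasible — violates C1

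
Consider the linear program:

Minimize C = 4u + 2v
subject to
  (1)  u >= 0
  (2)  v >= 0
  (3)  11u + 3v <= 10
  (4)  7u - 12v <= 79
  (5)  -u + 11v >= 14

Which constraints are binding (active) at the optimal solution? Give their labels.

Vertices and C = 4u + 2v:
  (0, 10/3) → C = 20/3
  (0, 14/11) → C = 28/11
  (17/31, 41/31) → C = 150/31

The minimum is at (0, 14/11). Substituting into each constraint, equality holds for (1) and (5); the remaining constraints have slack.

(1) and (5)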